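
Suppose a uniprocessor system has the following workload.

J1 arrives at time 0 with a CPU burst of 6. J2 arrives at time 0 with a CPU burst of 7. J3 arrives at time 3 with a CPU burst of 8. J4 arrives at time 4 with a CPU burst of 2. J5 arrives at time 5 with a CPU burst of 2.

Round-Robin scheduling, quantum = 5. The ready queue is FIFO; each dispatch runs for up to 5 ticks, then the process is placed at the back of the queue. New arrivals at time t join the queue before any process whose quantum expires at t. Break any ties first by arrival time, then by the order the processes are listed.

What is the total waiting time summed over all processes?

66

Gantt: | J1 0-5 | J2 5-10 | J3 10-15 | J4 15-17 | J5 17-19 | J1 19-20 | J2 20-22 | J3 22-25 |
Completion: J1=20  J2=22  J3=25  J4=17  J5=19
Turnaround (C−A): J1=20  J2=22  J3=22  J4=13  J5=14
Waiting = turnaround − burst: J1=14, J2=15, J3=14, J4=11, J5=12
Total waiting = 14 + 15 + 14 + 11 + 12 = 66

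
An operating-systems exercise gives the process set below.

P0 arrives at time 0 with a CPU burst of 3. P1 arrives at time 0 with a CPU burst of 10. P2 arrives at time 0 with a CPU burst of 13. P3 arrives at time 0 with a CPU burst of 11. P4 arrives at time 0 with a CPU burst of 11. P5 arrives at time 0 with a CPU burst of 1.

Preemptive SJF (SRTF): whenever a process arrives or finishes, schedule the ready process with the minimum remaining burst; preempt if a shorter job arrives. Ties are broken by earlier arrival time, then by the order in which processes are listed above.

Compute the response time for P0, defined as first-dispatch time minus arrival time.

1

Gantt: | P5 0-1 | P0 1-4 | P1 4-14 | P3 14-25 | P4 25-36 | P2 36-49 |
Completion: P0=4  P1=14  P2=49  P3=25  P4=36  P5=1
Turnaround (C−A): P0=4  P1=14  P2=49  P3=25  P4=36  P5=1
Response(P0) = first start − arrival = 1 − 0 = 1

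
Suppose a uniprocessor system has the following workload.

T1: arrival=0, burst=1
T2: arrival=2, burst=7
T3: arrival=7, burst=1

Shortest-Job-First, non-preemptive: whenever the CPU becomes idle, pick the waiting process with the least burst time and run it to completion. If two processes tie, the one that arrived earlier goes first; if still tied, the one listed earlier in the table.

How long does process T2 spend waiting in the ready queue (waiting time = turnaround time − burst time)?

Timeline: | T1 0-1 | idle 1-2 | T2 2-9 | T3 9-10 |
Completion: T1=1  T2=9  T3=10
Waiting(T2) = turnaround − burst = 7 − 7 = 0

0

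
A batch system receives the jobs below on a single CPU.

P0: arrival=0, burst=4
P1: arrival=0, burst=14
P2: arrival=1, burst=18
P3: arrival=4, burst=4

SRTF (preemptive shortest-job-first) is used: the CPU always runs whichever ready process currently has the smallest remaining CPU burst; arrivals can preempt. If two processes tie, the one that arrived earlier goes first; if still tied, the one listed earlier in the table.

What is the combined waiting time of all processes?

29

Schedule: | P0 0-4 | P3 4-8 | P1 8-22 | P2 22-40 |
Completion: P0=4  P1=22  P2=40  P3=8
Waiting = turnaround − burst: P0=0, P1=8, P2=21, P3=0
Total waiting = 0 + 8 + 21 + 0 = 29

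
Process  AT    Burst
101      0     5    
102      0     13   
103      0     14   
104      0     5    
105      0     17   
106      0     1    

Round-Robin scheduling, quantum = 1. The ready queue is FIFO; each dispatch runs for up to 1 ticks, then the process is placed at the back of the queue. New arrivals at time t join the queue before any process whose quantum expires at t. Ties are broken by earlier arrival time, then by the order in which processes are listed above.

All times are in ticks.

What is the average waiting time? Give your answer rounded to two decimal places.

25.33

Timeline: | 101 0-1 | 102 1-2 | 103 2-3 | 104 3-4 | 105 4-5 | 106 5-6 | 101 6-7 | 102 7-8 | 103 8-9 | 104 9-10 | 105 10-11 | 101 11-12 | 102 12-13 | 103 13-14 | 104 14-15 | 105 15-16 | 101 16-17 | 102 17-18 | 103 18-19 | 104 19-20 | 105 20-21 | 101 21-22 | 102 22-23 | 103 23-24 | 104 24-25 | 105 25-26 | 102 26-27 | 103 27-28 | 105 28-29 | 102 29-30 | 103 30-31 | 105 31-32 | 102 32-33 | 103 33-34 | 105 34-35 | 102 35-36 | 103 36-37 | 105 37-38 | 102 38-39 | 103 39-40 | 105 40-41 | 102 41-42 | 103 42-43 | 105 43-44 | 102 44-45 | 103 45-46 | 105 46-47 | 102 47-48 | 103 48-49 | 105 49-50 | 103 50-51 | 105 51-55 |
Completion: 101=22  102=48  103=51  104=25  105=55  106=6
Turnaround (C−A): 101=22  102=48  103=51  104=25  105=55  106=6
Waiting times: 101=17, 102=35, 103=37, 104=20, 105=38, 106=5
Average waiting = (17+35+37+20+38+5) / 6 = 152/6 = 25.33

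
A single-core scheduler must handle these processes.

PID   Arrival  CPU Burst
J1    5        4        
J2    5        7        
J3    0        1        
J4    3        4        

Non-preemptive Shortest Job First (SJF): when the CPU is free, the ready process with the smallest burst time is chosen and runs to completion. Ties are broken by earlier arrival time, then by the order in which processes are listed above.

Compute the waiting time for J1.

Timeline: | J3 0-1 | idle 1-3 | J4 3-7 | J1 7-11 | J2 11-18 |
Completion: J1=11  J2=18  J3=1  J4=7
Turnaround (C−A): J1=6  J2=13  J3=1  J4=4
Waiting(J1) = turnaround − burst = 6 − 4 = 2

2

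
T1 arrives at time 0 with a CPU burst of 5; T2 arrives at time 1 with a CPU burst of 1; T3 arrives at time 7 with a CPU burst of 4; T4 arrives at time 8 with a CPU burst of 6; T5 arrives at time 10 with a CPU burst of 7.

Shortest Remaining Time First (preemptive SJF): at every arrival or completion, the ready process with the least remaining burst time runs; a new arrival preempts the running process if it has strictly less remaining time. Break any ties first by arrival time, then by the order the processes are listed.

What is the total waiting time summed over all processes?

11

Schedule: | T1 0-1 | T2 1-2 | T1 2-6 | idle 6-7 | T3 7-11 | T4 11-17 | T5 17-24 |
Completion: T1=6  T2=2  T3=11  T4=17  T5=24
Waiting = turnaround − burst: T1=1, T2=0, T3=0, T4=3, T5=7
Total waiting = 1 + 0 + 0 + 3 + 7 = 11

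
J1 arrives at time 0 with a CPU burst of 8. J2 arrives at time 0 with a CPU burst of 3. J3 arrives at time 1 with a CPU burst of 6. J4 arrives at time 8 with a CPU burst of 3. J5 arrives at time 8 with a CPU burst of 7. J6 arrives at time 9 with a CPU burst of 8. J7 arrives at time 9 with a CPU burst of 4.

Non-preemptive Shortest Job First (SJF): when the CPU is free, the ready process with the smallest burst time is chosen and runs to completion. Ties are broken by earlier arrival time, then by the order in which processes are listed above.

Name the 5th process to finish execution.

Gantt: | J2 0-3 | J3 3-9 | J4 9-12 | J7 12-16 | J5 16-23 | J1 23-31 | J6 31-39 |
Completion: J1=31  J2=3  J3=9  J4=12  J5=23  J6=39  J7=16
Turnaround (C−A): J1=31  J2=3  J3=8  J4=4  J5=15  J6=30  J7=7
Finish order: J2 → J3 → J4 → J7 → J5 → J1 → J6

J5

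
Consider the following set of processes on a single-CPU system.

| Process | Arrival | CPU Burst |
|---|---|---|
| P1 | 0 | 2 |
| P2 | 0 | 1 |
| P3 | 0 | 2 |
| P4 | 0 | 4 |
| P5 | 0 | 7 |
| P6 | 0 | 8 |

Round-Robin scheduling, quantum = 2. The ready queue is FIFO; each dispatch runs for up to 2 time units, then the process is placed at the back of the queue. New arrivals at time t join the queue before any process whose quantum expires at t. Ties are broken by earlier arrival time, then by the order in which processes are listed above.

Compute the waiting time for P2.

Gantt: | P1 0-2 | P2 2-3 | P3 3-5 | P4 5-7 | P5 7-9 | P6 9-11 | P4 11-13 | P5 13-15 | P6 15-17 | P5 17-19 | P6 19-21 | P5 21-22 | P6 22-24 |
Completion: P1=2  P2=3  P3=5  P4=13  P5=22  P6=24
Waiting(P2) = turnaround − burst = 3 − 1 = 2

2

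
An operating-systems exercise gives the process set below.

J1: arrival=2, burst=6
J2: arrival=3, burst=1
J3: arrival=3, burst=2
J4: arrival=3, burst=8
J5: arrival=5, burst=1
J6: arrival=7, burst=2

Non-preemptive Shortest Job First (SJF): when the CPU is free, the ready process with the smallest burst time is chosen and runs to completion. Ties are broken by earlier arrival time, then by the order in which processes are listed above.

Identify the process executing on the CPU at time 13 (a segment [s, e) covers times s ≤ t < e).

J6

Gantt: | idle 0-2 | J1 2-8 | J2 8-9 | J5 9-10 | J3 10-12 | J6 12-14 | J4 14-22 |
Completion: J1=8  J2=9  J3=12  J4=22  J5=10  J6=14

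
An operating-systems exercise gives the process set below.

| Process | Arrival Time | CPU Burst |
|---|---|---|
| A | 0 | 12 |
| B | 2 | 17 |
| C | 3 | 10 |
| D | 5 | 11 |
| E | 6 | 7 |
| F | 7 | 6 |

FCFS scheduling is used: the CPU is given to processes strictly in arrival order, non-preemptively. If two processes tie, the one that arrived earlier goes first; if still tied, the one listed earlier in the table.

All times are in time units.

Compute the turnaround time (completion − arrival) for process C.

36

Timeline: | A 0-12 | B 12-29 | C 29-39 | D 39-50 | E 50-57 | F 57-63 |
Completion: A=12  B=29  C=39  D=50  E=57  F=63
Turnaround(C) = completion − arrival = 39 − 3 = 36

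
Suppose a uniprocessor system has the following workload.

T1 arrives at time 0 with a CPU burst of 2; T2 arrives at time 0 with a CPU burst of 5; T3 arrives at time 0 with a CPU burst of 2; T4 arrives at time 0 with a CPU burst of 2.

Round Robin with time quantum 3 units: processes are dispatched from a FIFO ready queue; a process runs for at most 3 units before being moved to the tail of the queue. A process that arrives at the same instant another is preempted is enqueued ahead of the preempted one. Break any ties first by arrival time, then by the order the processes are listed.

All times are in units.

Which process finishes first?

T1

Schedule: | T1 0-2 | T2 2-5 | T3 5-7 | T4 7-9 | T2 9-11 |
Completion: T1=2  T2=11  T3=7  T4=9
Turnaround (C−A): T1=2  T2=11  T3=7  T4=9
Finish order: T1 → T3 → T4 → T2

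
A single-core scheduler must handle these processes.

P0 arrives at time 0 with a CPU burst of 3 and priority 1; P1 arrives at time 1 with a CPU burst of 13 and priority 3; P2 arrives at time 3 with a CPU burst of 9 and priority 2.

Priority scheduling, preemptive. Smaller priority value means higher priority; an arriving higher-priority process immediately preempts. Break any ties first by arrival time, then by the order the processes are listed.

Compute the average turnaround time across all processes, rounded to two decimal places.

Schedule: | P0 0-3 | P2 3-12 | P1 12-25 |
Completion: P0=3  P1=25  P2=12
Turnaround (C−A): P0=3  P1=24  P2=9
Turnaround times: P0=3, P1=24, P2=9
Average turnaround = (3+24+9) / 3 = 36/3 = 12.00

12.00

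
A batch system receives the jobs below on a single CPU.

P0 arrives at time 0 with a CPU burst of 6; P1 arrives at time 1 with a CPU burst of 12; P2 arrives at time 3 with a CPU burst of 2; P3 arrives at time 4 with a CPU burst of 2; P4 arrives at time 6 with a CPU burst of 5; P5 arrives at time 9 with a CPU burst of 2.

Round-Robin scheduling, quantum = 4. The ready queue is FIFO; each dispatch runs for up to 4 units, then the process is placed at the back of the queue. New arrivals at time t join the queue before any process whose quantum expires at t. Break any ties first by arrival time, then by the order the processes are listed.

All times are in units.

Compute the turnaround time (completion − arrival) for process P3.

8

Timeline: | P0 0-4 | P1 4-8 | P2 8-10 | P3 10-12 | P0 12-14 | P4 14-18 | P1 18-22 | P5 22-24 | P4 24-25 | P1 25-29 |
Completion: P0=14  P1=29  P2=10  P3=12  P4=25  P5=24
Turnaround (C−A): P0=14  P1=28  P2=7  P3=8  P4=19  P5=15
Turnaround(P3) = completion − arrival = 12 − 4 = 8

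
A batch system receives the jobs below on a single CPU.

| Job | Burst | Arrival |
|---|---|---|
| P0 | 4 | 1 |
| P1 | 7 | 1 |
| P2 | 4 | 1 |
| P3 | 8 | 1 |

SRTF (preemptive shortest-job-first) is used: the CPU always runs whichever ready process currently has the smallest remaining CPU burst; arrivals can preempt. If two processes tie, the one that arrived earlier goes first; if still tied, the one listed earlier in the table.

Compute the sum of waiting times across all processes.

27

Gantt: | idle 0-1 | P0 1-5 | P2 5-9 | P1 9-16 | P3 16-24 |
Completion: P0=5  P1=16  P2=9  P3=24
Turnaround (C−A): P0=4  P1=15  P2=8  P3=23
Waiting = turnaround − burst: P0=0, P1=8, P2=4, P3=15
Total waiting = 0 + 8 + 4 + 15 = 27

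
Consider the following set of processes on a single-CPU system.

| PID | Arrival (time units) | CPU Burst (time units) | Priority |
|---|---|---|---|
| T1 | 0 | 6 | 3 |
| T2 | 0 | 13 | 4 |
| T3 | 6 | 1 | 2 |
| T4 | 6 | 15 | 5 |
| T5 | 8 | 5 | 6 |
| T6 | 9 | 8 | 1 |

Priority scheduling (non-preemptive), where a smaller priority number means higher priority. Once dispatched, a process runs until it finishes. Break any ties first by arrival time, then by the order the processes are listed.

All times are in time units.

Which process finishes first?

Timeline: | T1 0-6 | T3 6-7 | T2 7-20 | T6 20-28 | T4 28-43 | T5 43-48 |
Completion: T1=6  T2=20  T3=7  T4=43  T5=48  T6=28
Turnaround (C−A): T1=6  T2=20  T3=1  T4=37  T5=40  T6=19
Finish order: T1 → T3 → T2 → T6 → T4 → T5

T1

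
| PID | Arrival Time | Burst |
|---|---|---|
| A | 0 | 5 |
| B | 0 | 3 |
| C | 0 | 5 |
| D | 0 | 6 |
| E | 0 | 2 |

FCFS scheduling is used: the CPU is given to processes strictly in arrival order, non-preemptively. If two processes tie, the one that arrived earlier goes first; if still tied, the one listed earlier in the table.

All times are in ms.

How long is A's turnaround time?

Timeline: | A 0-5 | B 5-8 | C 8-13 | D 13-19 | E 19-21 |
Completion: A=5  B=8  C=13  D=19  E=21
Turnaround(A) = completion − arrival = 5 − 0 = 5

5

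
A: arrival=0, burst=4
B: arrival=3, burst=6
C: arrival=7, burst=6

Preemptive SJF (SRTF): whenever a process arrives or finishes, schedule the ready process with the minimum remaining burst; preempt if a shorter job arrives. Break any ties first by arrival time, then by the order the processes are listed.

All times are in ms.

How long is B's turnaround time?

Gantt: | A 0-4 | B 4-10 | C 10-16 |
Completion: A=4  B=10  C=16
Turnaround (C−A): A=4  B=7  C=9
Turnaround(B) = completion − arrival = 10 − 3 = 7

7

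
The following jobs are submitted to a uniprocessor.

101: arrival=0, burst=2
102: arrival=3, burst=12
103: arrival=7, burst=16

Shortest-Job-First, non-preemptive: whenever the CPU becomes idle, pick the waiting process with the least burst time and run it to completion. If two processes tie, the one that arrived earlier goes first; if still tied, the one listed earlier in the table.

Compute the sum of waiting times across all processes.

Gantt: | 101 0-2 | idle 2-3 | 102 3-15 | 103 15-31 |
Completion: 101=2  102=15  103=31
Waiting = turnaround − burst: 101=0, 102=0, 103=8
Total waiting = 0 + 0 + 8 = 8

8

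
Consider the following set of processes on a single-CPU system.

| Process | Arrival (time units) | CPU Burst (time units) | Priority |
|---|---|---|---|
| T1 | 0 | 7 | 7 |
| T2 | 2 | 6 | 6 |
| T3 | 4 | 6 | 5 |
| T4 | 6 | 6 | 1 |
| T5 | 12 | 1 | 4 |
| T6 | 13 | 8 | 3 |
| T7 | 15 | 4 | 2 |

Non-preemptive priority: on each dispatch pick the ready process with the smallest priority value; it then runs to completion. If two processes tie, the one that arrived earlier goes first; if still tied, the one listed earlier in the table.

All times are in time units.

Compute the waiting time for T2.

30

Schedule: | T1 0-7 | T4 7-13 | T6 13-21 | T7 21-25 | T5 25-26 | T3 26-32 | T2 32-38 |
Completion: T1=7  T2=38  T3=32  T4=13  T5=26  T6=21  T7=25
Waiting(T2) = turnaround − burst = 36 − 6 = 30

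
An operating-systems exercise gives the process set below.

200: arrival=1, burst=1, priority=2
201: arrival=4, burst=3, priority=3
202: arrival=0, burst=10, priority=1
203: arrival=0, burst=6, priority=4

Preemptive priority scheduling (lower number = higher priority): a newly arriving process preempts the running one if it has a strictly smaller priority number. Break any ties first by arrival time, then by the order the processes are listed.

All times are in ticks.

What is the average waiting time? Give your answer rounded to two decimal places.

7.50

Timeline: | 202 0-10 | 200 10-11 | 201 11-14 | 203 14-20 |
Completion: 200=11  201=14  202=10  203=20
Waiting times: 200=9, 201=7, 202=0, 203=14
Average waiting = (9+7+0+14) / 4 = 30/4 = 7.50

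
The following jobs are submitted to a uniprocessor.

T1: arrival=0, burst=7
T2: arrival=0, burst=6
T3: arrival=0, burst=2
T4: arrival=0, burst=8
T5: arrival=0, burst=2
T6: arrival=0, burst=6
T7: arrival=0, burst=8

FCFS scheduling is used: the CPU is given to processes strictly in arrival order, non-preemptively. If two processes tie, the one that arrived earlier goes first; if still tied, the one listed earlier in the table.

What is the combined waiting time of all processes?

Schedule: | T1 0-7 | T2 7-13 | T3 13-15 | T4 15-23 | T5 23-25 | T6 25-31 | T7 31-39 |
Completion: T1=7  T2=13  T3=15  T4=23  T5=25  T6=31  T7=39
Turnaround (C−A): T1=7  T2=13  T3=15  T4=23  T5=25  T6=31  T7=39
Waiting = turnaround − burst: T1=0, T2=7, T3=13, T4=15, T5=23, T6=25, T7=31
Total waiting = 0 + 7 + 13 + 15 + 23 + 25 + 31 = 114

114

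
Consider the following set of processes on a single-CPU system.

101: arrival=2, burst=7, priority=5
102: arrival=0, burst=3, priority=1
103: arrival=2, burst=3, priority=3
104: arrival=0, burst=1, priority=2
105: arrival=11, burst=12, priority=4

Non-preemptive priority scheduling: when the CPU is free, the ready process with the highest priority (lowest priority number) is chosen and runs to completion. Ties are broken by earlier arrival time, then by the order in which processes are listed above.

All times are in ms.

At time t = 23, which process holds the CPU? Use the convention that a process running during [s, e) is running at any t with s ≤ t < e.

105

Timeline: | 102 0-3 | 104 3-4 | 103 4-7 | 101 7-14 | 105 14-26 |
Completion: 101=14  102=3  103=7  104=4  105=26
Turnaround (C−A): 101=12  102=3  103=5  104=4  105=15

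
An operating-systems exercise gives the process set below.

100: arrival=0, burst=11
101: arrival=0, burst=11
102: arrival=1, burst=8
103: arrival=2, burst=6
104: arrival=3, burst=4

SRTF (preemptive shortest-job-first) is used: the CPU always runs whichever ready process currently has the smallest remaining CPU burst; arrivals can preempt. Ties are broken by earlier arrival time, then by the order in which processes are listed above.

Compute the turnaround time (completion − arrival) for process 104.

Gantt: | 100 0-1 | 102 1-2 | 103 2-3 | 104 3-7 | 103 7-12 | 102 12-19 | 100 19-29 | 101 29-40 |
Completion: 100=29  101=40  102=19  103=12  104=7
Turnaround(104) = completion − arrival = 7 − 3 = 4

4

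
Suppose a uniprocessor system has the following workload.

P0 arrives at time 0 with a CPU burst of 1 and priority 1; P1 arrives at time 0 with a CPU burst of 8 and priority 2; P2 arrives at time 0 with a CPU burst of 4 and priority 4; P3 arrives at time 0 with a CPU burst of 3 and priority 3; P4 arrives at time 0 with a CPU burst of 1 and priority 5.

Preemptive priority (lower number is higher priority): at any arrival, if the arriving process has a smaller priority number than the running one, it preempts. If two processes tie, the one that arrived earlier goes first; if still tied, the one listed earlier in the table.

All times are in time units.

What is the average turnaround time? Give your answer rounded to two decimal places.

11.00

Timeline: | P0 0-1 | P1 1-9 | P3 9-12 | P2 12-16 | P4 16-17 |
Completion: P0=1  P1=9  P2=16  P3=12  P4=17
Turnaround times: P0=1, P1=9, P2=16, P3=12, P4=17
Average turnaround = (1+9+16+12+17) / 5 = 55/5 = 11.00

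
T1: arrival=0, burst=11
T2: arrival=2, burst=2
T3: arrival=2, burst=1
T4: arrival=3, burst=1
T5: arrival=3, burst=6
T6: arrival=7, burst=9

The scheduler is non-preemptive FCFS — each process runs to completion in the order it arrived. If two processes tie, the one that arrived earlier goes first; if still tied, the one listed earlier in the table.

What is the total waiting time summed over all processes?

Gantt: | T1 0-11 | T2 11-13 | T3 13-14 | T4 14-15 | T5 15-21 | T6 21-30 |
Completion: T1=11  T2=13  T3=14  T4=15  T5=21  T6=30
Turnaround (C−A): T1=11  T2=11  T3=12  T4=12  T5=18  T6=23
Waiting = turnaround − burst: T1=0, T2=9, T3=11, T4=11, T5=12, T6=14
Total waiting = 0 + 9 + 11 + 11 + 12 + 14 = 57

57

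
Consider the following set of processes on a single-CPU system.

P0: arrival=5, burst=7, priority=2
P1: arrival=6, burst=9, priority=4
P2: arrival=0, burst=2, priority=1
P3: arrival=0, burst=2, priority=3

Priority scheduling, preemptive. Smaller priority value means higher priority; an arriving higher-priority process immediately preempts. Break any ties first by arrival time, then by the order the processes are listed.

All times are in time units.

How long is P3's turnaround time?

4

Timeline: | P2 0-2 | P3 2-4 | idle 4-5 | P0 5-12 | P1 12-21 |
Completion: P0=12  P1=21  P2=2  P3=4
Turnaround(P3) = completion − arrival = 4 − 0 = 4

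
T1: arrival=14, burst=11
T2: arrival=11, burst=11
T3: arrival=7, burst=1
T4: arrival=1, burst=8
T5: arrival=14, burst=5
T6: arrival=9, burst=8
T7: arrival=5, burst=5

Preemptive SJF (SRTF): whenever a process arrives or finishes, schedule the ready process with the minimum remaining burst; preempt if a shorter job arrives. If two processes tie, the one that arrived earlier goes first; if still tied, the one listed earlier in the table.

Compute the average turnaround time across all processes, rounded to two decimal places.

Gantt: | idle 0-1 | T4 1-7 | T3 7-8 | T4 8-10 | T7 10-15 | T5 15-20 | T6 20-28 | T2 28-39 | T1 39-50 |
Completion: T1=50  T2=39  T3=8  T4=10  T5=20  T6=28  T7=15
Turnaround (C−A): T1=36  T2=28  T3=1  T4=9  T5=6  T6=19  T7=10
Turnaround times: T1=36, T2=28, T3=1, T4=9, T5=6, T6=19, T7=10
Average turnaround = (36+28+1+9+6+19+10) / 7 = 109/7 = 15.57

15.57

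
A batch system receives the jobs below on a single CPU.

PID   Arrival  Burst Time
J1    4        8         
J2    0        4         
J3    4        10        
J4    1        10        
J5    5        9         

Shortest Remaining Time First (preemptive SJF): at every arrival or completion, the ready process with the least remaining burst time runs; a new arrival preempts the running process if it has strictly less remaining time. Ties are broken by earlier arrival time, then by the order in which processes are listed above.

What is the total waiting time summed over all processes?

54

Schedule: | J2 0-4 | J1 4-12 | J5 12-21 | J4 21-31 | J3 31-41 |
Completion: J1=12  J2=4  J3=41  J4=31  J5=21
Waiting = turnaround − burst: J1=0, J2=0, J3=27, J4=20, J5=7
Total waiting = 0 + 0 + 27 + 20 + 7 = 54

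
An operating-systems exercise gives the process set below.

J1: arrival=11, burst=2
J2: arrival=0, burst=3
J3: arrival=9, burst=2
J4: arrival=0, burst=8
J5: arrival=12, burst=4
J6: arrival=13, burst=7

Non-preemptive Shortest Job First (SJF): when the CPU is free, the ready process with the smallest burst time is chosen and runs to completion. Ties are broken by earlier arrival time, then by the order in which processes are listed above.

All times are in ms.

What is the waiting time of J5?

Schedule: | J2 0-3 | J4 3-11 | J3 11-13 | J1 13-15 | J5 15-19 | J6 19-26 |
Completion: J1=15  J2=3  J3=13  J4=11  J5=19  J6=26
Turnaround (C−A): J1=4  J2=3  J3=4  J4=11  J5=7  J6=13
Waiting(J5) = turnaround − burst = 7 − 4 = 3

3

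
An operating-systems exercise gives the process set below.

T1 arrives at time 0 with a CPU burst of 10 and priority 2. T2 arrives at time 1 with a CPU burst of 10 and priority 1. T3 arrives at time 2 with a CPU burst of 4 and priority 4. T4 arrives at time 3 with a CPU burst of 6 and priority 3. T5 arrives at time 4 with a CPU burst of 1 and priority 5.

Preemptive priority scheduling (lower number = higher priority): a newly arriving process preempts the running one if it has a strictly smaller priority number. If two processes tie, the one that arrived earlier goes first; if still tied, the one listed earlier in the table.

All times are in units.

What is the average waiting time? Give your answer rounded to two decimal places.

Timeline: | T1 0-1 | T2 1-11 | T1 11-20 | T4 20-26 | T3 26-30 | T5 30-31 |
Completion: T1=20  T2=11  T3=30  T4=26  T5=31
Waiting times: T1=10, T2=0, T3=24, T4=17, T5=26
Average waiting = (10+0+24+17+26) / 5 = 77/5 = 15.40

15.40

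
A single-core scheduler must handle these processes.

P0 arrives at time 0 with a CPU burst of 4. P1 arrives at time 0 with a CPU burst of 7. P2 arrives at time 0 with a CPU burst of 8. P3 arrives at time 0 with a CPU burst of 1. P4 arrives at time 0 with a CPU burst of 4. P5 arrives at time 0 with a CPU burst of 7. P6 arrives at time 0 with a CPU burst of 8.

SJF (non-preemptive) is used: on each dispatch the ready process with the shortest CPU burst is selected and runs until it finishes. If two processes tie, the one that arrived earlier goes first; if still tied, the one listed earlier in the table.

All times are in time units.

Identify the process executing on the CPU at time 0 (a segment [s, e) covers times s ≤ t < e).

Gantt: | P3 0-1 | P0 1-5 | P4 5-9 | P1 9-16 | P5 16-23 | P2 23-31 | P6 31-39 |
Completion: P0=5  P1=16  P2=31  P3=1  P4=9  P5=23  P6=39
Turnaround (C−A): P0=5  P1=16  P2=31  P3=1  P4=9  P5=23  P6=39

P3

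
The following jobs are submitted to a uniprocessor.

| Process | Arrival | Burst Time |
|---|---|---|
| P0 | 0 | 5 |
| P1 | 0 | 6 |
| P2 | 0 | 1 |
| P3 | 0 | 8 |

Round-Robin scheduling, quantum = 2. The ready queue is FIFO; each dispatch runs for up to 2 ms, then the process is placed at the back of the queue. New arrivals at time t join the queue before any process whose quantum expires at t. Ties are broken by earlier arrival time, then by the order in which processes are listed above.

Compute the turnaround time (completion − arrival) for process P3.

Gantt: | P0 0-2 | P1 2-4 | P2 4-5 | P3 5-7 | P0 7-9 | P1 9-11 | P3 11-13 | P0 13-14 | P1 14-16 | P3 16-20 |
Completion: P0=14  P1=16  P2=5  P3=20
Turnaround(P3) = completion − arrival = 20 − 0 = 20

20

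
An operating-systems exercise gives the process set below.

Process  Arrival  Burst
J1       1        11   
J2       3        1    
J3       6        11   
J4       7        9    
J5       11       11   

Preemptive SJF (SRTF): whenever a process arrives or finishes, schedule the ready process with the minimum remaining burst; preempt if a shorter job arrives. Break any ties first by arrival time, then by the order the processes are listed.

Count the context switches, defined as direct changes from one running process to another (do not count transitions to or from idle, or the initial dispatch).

5

Gantt: | idle 0-1 | J1 1-3 | J2 3-4 | J1 4-13 | J4 13-22 | J3 22-33 | J5 33-44 |
Completion: J1=13  J2=4  J3=33  J4=22  J5=44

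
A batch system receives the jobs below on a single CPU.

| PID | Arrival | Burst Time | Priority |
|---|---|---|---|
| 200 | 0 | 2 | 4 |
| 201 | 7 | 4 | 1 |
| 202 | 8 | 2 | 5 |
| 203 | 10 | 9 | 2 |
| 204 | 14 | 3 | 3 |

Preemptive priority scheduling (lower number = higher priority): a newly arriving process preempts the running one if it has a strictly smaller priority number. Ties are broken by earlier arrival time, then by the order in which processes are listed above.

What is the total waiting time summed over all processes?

22

Timeline: | 200 0-2 | idle 2-7 | 201 7-11 | 203 11-20 | 204 20-23 | 202 23-25 |
Completion: 200=2  201=11  202=25  203=20  204=23
Waiting = turnaround − burst: 200=0, 201=0, 202=15, 203=1, 204=6
Total waiting = 0 + 0 + 15 + 1 + 6 = 22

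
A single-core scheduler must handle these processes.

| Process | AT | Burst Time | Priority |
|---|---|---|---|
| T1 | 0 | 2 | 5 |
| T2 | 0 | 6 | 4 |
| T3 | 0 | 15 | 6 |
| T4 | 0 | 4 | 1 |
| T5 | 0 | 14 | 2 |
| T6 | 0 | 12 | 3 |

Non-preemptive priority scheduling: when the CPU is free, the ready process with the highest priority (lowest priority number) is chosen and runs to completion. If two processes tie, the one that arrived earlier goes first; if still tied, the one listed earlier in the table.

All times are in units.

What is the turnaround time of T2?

Gantt: | T4 0-4 | T5 4-18 | T6 18-30 | T2 30-36 | T1 36-38 | T3 38-53 |
Completion: T1=38  T2=36  T3=53  T4=4  T5=18  T6=30
Turnaround(T2) = completion − arrival = 36 − 0 = 36

36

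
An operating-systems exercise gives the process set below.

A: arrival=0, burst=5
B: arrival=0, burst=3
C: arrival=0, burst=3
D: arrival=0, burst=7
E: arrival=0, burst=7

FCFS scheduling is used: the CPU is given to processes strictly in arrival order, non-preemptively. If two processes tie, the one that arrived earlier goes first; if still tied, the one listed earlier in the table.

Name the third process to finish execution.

C

Schedule: | A 0-5 | B 5-8 | C 8-11 | D 11-18 | E 18-25 |
Completion: A=5  B=8  C=11  D=18  E=25
Turnaround (C−A): A=5  B=8  C=11  D=18  E=25
Finish order: A → B → C → D → E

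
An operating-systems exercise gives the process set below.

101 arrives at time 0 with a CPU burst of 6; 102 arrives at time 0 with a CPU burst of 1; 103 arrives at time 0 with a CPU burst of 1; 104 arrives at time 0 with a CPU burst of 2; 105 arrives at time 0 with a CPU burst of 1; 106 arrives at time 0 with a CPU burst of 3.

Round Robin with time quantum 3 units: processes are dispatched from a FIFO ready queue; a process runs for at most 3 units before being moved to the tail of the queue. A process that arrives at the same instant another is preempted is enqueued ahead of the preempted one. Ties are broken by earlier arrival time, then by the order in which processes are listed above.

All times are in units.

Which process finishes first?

Timeline: | 101 0-3 | 102 3-4 | 103 4-5 | 104 5-7 | 105 7-8 | 106 8-11 | 101 11-14 |
Completion: 101=14  102=4  103=5  104=7  105=8  106=11
Turnaround (C−A): 101=14  102=4  103=5  104=7  105=8  106=11
Finish order: 102 → 103 → 104 → 105 → 106 → 101

102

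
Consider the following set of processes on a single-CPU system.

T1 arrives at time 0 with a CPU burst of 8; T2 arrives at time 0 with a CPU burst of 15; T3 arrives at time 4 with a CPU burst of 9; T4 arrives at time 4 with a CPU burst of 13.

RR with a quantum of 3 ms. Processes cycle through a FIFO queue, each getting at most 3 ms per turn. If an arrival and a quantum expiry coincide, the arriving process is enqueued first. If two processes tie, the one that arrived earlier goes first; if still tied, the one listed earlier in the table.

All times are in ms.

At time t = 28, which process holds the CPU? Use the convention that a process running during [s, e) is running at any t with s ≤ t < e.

Timeline: | T1 0-3 | T2 3-6 | T1 6-9 | T3 9-12 | T4 12-15 | T2 15-18 | T1 18-20 | T3 20-23 | T4 23-26 | T2 26-29 | T3 29-32 | T4 32-35 | T2 35-38 | T4 38-41 | T2 41-44 | T4 44-45 |
Completion: T1=20  T2=44  T3=32  T4=45
Turnaround (C−A): T1=20  T2=44  T3=28  T4=41

T2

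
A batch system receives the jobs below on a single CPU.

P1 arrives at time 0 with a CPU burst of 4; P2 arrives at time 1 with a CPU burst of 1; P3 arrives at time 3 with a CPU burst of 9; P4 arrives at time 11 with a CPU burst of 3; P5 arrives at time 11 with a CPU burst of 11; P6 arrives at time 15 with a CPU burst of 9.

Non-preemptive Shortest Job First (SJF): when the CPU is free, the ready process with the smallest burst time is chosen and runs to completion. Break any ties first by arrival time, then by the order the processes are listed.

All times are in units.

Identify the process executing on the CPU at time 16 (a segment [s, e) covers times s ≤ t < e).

Timeline: | P1 0-4 | P2 4-5 | P3 5-14 | P4 14-17 | P6 17-26 | P5 26-37 |
Completion: P1=4  P2=5  P3=14  P4=17  P5=37  P6=26
Turnaround (C−A): P1=4  P2=4  P3=11  P4=6  P5=26  P6=11

P4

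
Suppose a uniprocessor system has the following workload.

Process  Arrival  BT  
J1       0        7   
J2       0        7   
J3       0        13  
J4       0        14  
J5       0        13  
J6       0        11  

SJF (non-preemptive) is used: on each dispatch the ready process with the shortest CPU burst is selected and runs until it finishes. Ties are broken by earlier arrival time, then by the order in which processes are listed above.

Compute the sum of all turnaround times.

Timeline: | J1 0-7 | J2 7-14 | J6 14-25 | J3 25-38 | J5 38-51 | J4 51-65 |
Completion: J1=7  J2=14  J3=38  J4=65  J5=51  J6=25
Turnaround = completion − arrival: J1=7, J2=14, J3=38, J4=65, J5=51, J6=25
Total turnaround = 7 + 14 + 38 + 65 + 51 + 25 = 200

200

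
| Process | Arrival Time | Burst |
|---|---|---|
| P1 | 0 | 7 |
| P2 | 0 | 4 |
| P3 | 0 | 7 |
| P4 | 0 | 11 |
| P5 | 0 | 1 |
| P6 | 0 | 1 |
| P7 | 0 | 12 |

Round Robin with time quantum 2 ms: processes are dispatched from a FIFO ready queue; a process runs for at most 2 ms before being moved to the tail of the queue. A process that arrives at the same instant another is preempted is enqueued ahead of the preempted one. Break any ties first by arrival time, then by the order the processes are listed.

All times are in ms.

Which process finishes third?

P2

Timeline: | P1 0-2 | P2 2-4 | P3 4-6 | P4 6-8 | P5 8-9 | P6 9-10 | P7 10-12 | P1 12-14 | P2 14-16 | P3 16-18 | P4 18-20 | P7 20-22 | P1 22-24 | P3 24-26 | P4 26-28 | P7 28-30 | P1 30-31 | P3 31-32 | P4 32-34 | P7 34-36 | P4 36-38 | P7 38-40 | P4 40-41 | P7 41-43 |
Completion: P1=31  P2=16  P3=32  P4=41  P5=9  P6=10  P7=43
Turnaround (C−A): P1=31  P2=16  P3=32  P4=41  P5=9  P6=10  P7=43
Finish order: P5 → P6 → P2 → P1 → P3 → P4 → P7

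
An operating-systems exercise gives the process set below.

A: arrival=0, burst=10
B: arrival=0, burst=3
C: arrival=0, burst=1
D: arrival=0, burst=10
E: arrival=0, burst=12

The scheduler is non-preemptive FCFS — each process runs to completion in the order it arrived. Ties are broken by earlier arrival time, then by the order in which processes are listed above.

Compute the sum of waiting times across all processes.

61

Schedule: | A 0-10 | B 10-13 | C 13-14 | D 14-24 | E 24-36 |
Completion: A=10  B=13  C=14  D=24  E=36
Turnaround (C−A): A=10  B=13  C=14  D=24  E=36
Waiting = turnaround − burst: A=0, B=10, C=13, D=14, E=24
Total waiting = 0 + 10 + 13 + 14 + 24 = 61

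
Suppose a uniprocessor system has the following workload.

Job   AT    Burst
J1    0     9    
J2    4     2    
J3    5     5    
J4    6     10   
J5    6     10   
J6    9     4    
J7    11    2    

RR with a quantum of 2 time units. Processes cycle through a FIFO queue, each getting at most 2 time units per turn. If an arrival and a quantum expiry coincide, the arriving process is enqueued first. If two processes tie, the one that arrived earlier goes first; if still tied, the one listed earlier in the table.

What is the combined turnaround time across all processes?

155

Gantt: | J1 0-4 | J2 4-6 | J1 6-8 | J3 8-10 | J4 10-12 | J5 12-14 | J1 14-16 | J6 16-18 | J3 18-20 | J7 20-22 | J4 22-24 | J5 24-26 | J1 26-27 | J6 27-29 | J3 29-30 | J4 30-32 | J5 32-34 | J4 34-36 | J5 36-38 | J4 38-40 | J5 40-42 |
Completion: J1=27  J2=6  J3=30  J4=40  J5=42  J6=29  J7=22
Turnaround = completion − arrival: J1=27, J2=2, J3=25, J4=34, J5=36, J6=20, J7=11
Total turnaround = 27 + 2 + 25 + 34 + 36 + 20 + 11 = 155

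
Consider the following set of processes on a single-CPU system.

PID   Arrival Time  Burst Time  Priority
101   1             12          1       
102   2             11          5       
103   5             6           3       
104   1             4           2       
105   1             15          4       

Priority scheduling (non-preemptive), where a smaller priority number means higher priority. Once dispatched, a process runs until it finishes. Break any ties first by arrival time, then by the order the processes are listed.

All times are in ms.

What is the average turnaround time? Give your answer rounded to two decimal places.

26.00

Schedule: | idle 0-1 | 101 1-13 | 104 13-17 | 103 17-23 | 105 23-38 | 102 38-49 |
Completion: 101=13  102=49  103=23  104=17  105=38
Turnaround times: 101=12, 102=47, 103=18, 104=16, 105=37
Average turnaround = (12+47+18+16+37) / 5 = 130/5 = 26.00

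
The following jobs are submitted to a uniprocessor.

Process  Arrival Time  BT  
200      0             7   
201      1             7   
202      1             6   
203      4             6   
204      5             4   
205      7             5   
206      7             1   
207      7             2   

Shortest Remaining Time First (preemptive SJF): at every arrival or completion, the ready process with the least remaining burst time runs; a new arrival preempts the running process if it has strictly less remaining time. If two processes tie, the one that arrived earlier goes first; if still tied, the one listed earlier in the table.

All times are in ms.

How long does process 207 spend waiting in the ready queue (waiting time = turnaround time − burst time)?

1

Timeline: | 200 0-7 | 206 7-8 | 207 8-10 | 204 10-14 | 205 14-19 | 202 19-25 | 203 25-31 | 201 31-38 |
Completion: 200=7  201=38  202=25  203=31  204=14  205=19  206=8  207=10
Turnaround (C−A): 200=7  201=37  202=24  203=27  204=9  205=12  206=1  207=3
Waiting(207) = turnaround − burst = 3 − 2 = 1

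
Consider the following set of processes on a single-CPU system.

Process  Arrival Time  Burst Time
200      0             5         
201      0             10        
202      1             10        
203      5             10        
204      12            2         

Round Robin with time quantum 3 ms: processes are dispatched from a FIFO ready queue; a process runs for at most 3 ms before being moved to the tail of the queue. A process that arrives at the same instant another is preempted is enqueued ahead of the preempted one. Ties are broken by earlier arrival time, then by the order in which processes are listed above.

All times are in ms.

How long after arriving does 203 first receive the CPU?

Schedule: | 200 0-3 | 201 3-6 | 202 6-9 | 200 9-11 | 203 11-14 | 201 14-17 | 202 17-20 | 204 20-22 | 203 22-25 | 201 25-28 | 202 28-31 | 203 31-34 | 201 34-35 | 202 35-36 | 203 36-37 |
Completion: 200=11  201=35  202=36  203=37  204=22
Turnaround (C−A): 200=11  201=35  202=35  203=32  204=10
Response(203) = first start − arrival = 11 − 5 = 6

6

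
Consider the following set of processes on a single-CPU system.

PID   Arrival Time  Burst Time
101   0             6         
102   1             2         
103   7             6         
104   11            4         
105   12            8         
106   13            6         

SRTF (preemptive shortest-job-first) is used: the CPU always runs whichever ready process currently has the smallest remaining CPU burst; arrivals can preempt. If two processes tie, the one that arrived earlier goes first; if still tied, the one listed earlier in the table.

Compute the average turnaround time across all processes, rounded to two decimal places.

9.17

Gantt: | 101 0-1 | 102 1-3 | 101 3-8 | 103 8-14 | 104 14-18 | 106 18-24 | 105 24-32 |
Completion: 101=8  102=3  103=14  104=18  105=32  106=24
Turnaround times: 101=8, 102=2, 103=7, 104=7, 105=20, 106=11
Average turnaround = (8+2+7+7+20+11) / 6 = 55/6 = 9.17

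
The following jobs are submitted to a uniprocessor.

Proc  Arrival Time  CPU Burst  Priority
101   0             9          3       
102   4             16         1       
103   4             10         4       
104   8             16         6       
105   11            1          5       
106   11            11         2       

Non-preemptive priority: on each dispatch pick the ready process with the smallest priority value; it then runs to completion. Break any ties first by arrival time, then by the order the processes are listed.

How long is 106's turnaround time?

25

Schedule: | 101 0-9 | 102 9-25 | 106 25-36 | 103 36-46 | 105 46-47 | 104 47-63 |
Completion: 101=9  102=25  103=46  104=63  105=47  106=36
Turnaround (C−A): 101=9  102=21  103=42  104=55  105=36  106=25
Turnaround(106) = completion − arrival = 36 − 11 = 25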